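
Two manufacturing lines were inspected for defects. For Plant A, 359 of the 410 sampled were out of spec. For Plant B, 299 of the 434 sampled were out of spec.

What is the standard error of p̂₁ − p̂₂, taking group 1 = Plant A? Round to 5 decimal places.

0.02756

Sample proportions: 359/410 = 0.8756, 299/434 = 0.6889.
Each SE is √(p̂(1−p̂)/n): √(0.8756·0.1244/410) = 0.01630 and √(0.6889·0.3111/434) = 0.02222.
SE(p̂₁ − p̂₂) = √(SE₁² + SE₂²) = √(0.00026569 + 0.0004937284) = 0.02756, since the two samples are independent.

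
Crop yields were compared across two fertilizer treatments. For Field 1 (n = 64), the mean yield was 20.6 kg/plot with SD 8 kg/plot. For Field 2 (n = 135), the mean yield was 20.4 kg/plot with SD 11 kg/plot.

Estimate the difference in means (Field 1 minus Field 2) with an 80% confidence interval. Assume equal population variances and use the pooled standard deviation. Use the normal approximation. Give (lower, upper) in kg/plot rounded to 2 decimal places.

(-1.77, 2.17)

Pooled variance s_p² = [63·8² + 134·11²] / (64+135−2) = 102.7716, so s_p = 10.1376.
SE_diff = s_p·√(1/n₁ + 1/n₂) = 10.1376·√(1/64 + 1/135) = 1.5385.
z* = 1.282; margin = 1.282 × 1.5385 = 1.9724.
Difference = 20.6 − 20.4 = 0.2000.
0.2000 ± 1.9724 → (-1.77, 2.17).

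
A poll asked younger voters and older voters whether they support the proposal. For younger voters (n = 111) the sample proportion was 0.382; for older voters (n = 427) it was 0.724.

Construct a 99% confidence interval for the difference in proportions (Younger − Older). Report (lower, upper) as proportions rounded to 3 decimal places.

The two standard errors are √(0.3820×0.6180/111) = 0.04612 and √(0.7240×0.2760/427) = 0.02163.
Because the samples are independent, SE_diff = √(0.04612² + 0.02163²) = 0.05094.
Using z* = 2.576 for 99%, ME = 2.576 × 0.05094 = 0.13122.
p̂₁ − p̂₂ = -0.3420; interval -0.3420 ± 0.13122 gives (-0.473, -0.211).

(-0.473, -0.211)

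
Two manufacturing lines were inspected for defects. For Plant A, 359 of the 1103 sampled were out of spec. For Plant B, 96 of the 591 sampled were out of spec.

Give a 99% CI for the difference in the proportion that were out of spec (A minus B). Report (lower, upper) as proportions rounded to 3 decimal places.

p̂₁ = 359/1103 = 0.3255 and p̂₂ = 96/591 = 0.1624.
SE₁ = √(p̂₁(1−p̂₁)/n₁) = √(0.3255·0.6745/1103) = 0.01411; SE₂ = √(0.1624·0.8376/591) = 0.01517.
Independent samples: SE of the difference = √(SE₁² + SE₂²) = √(0.0001990921 + 0.0002301289) = 0.02072.
z* for 99% confidence is 2.576, so the margin of error is 2.576 × 0.02072 = 0.05337.
Point estimate p̂₁ − p̂₂ = 0.3255 − 0.1624 = 0.1631.
0.1631 ± 0.05337 → (0.110, 0.216).

(0.110, 0.216)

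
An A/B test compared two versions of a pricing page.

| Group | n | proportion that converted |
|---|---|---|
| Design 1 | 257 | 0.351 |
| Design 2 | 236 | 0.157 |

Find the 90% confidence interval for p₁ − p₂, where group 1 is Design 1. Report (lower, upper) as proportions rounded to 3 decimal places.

Each SE is √(p̂(1−p̂)/n): √(0.3510·0.6490/257) = 0.02977 and √(0.1570·0.8430/236) = 0.02368.
SE(p̂₁ − p̂₂) = √(SE₁² + SE₂²) = √(0.0008862529 + 0.0005607424) = 0.03804, since the two samples are independent.
At 90% confidence z* = 1.645; margin = 1.645 × 0.03804 = 0.06258.
The difference is 0.3510 − 0.1570 = 0.1940, so the interval is 0.1940 ± 0.06258 = (0.131, 0.257).

(0.131, 0.257)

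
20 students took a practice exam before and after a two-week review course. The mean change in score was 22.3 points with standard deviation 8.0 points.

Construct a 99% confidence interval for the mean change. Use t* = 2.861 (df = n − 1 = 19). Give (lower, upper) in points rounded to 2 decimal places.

Paired design: SE = s_d/√n = 8.0/√20 = 1.7889.
t* = 2.861; margin of error = 2.861 × 1.7889 = 5.1180.
22.3 ± 5.1180 → (17.18, 27.42).

(17.18, 27.42)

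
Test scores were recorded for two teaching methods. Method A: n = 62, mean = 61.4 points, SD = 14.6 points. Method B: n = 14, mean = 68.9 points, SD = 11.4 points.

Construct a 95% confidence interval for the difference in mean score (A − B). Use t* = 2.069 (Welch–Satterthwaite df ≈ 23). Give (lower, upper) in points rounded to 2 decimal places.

(-14.88, -0.12)

Per-group SEs: s₁/√n₁ = 14.6/√62 = 1.8542, s₂/√n₂ = 11.4/√14 = 3.0468.
Unpooled SE of the difference: √(3.43805764 + 9.28299024) = 3.5667.
Margin of error = t* · SE = 2.069 × 3.5667 = 7.3795.
x̄₁ − x̄₂ = 61.4 − 68.9 = -7.5000.
CI: -7.5000 ± 7.3795 = (-14.88, -0.12).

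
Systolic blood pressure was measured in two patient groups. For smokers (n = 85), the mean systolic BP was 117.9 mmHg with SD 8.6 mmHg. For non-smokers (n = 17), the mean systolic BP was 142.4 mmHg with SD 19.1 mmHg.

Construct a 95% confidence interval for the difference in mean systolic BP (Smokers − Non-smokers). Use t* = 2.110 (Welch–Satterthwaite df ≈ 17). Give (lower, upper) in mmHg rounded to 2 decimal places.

Standard errors of each mean: 8.6/√85 = 0.9328 and 19.1/√17 = 4.6324.
SE(x̄₁ − x̄₂) = √(0.9328² + 4.6324²) = 4.7254 for independent samples with unequal variances.
With t* = 2.110, the margin is 2.110 × 4.7254 = 9.9706.
x̄₁ − x̄₂ = 117.9 − 142.4 = -24.5000; the interval is -24.5000 ± 9.9706 = (-34.47, -14.53).

(-34.47, -14.53)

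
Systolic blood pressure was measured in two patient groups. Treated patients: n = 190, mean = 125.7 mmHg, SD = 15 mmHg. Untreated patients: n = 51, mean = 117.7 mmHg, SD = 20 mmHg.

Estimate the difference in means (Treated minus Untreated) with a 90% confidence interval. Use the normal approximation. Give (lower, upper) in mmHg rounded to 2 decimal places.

SE₁ = s₁/√n₁ = 15/√190 = 1.0882; SE₂ = 20/√51 = 2.8006.
Independent samples, unequal variances: SE_diff = √(SE₁² + SE₂²) = √(1.18417924 + 7.84336036) = 3.0046.
z* = 1.645, so margin of error = 1.645 × 3.0046 = 4.9426.
Difference in means = 125.7 − 117.7 = 8.0000.
8.0000 ± 4.9426 → (3.06, 12.94).

(3.06, 12.94)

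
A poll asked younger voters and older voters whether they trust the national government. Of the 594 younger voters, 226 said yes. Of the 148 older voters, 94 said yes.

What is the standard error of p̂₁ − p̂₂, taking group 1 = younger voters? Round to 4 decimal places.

0.0443

p̂₁ = 226/594 = 0.3805 and p̂₂ = 94/148 = 0.6351.
SE₁ = √(p̂₁(1−p̂₁)/n₁) = √(0.3805·0.6195/594) = 0.01992; SE₂ = √(0.6351·0.3649/148) = 0.03957.
Independent samples: SE of the difference = √(SE₁² + SE₂²) = √(0.0003968064 + 0.0015657849) = 0.04430.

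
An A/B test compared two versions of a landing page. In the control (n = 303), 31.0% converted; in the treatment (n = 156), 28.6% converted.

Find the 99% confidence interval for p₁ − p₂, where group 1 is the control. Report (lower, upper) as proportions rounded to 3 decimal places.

Each SE is √(p̂(1−p̂)/n): √(0.3100·0.6900/303) = 0.02657 and √(0.2860·0.7140/156) = 0.03618.
SE(p̂₁ − p̂₂) = √(SE₁² + SE₂²) = √(0.0007059649 + 0.0013089924) = 0.04489, since the two samples are independent.
At 99% confidence z* = 2.576; margin = 2.576 × 0.04489 = 0.11564.
The difference is 0.3100 − 0.2860 = 0.0240, so the interval is 0.0240 ± 0.11564 = (-0.092, 0.140).

(-0.092, 0.140)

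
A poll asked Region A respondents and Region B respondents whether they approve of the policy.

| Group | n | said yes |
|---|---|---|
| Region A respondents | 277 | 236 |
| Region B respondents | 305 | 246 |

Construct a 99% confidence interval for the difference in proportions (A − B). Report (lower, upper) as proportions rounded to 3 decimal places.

(-0.035, 0.126)

p̂₁ = 236/277 = 0.8520 and p̂₂ = 246/305 = 0.8066.
SE₁ = √(p̂₁(1−p̂₁)/n₁) = √(0.8520·0.1480/277) = 0.02134; SE₂ = √(0.8066·0.1934/305) = 0.02262.
Independent samples: SE of the difference = √(SE₁² + SE₂²) = √(0.0004553956 + 0.0005116644) = 0.03110.
z* for 99% confidence is 2.576, so the margin of error is 2.576 × 0.03110 = 0.08011.
Point estimate p̂₁ − p̂₂ = 0.8520 − 0.8066 = 0.0454.
0.0454 ± 0.08011 → (-0.035, 0.126).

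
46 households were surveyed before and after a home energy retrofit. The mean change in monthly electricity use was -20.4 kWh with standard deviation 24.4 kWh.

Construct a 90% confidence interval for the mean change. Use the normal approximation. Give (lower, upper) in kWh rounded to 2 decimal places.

Paired design: SE = s_d/√n = 24.4/√46 = 3.5976.
z* = 1.645; margin of error = 1.645 × 3.5976 = 5.9181.
-20.4 ± 5.9181 → (-26.32, -14.48).

(-26.32, -14.48)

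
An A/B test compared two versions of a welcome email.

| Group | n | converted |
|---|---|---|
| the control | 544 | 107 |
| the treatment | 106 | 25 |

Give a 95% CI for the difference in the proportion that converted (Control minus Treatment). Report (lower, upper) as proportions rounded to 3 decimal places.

(-0.127, 0.048)

Sample proportions: 107/544 = 0.1967, 25/106 = 0.2358.
Each SE is √(p̂(1−p̂)/n): √(0.1967·0.8033/544) = 0.01704 and √(0.2358·0.7642/106) = 0.04123.
SE(p̂₁ − p̂₂) = √(SE₁² + SE₂²) = √(0.0002903616 + 0.0016999129) = 0.04461, since the two samples are independent.
At 95% confidence z* = 1.960; margin = 1.960 × 0.04461 = 0.08744.
The difference is 0.1967 − 0.2358 = -0.0391, so the interval is -0.0391 ± 0.08744 = (-0.127, 0.048).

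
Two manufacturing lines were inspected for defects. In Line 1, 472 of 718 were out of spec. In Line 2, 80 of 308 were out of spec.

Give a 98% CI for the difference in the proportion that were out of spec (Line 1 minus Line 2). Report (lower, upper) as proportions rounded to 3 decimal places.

p̂₁ = 472/718 = 0.6574 and p̂₂ = 80/308 = 0.2597.
SE₁ = √(p̂₁(1−p̂₁)/n₁) = √(0.6574·0.3426/718) = 0.01771; SE₂ = √(0.2597·0.7403/308) = 0.02498.
Independent samples: SE of the difference = √(SE₁² + SE₂²) = √(0.0003136441 + 0.0006240004) = 0.03062.
z* for 98% confidence is 2.326, so the margin of error is 2.326 × 0.03062 = 0.07122.
Point estimate p̂₁ − p̂₂ = 0.6574 − 0.2597 = 0.3977.
0.3977 ± 0.07122 → (0.326, 0.469).

(0.326, 0.469)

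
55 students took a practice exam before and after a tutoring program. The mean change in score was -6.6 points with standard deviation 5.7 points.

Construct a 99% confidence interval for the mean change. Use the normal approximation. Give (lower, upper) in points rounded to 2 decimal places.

(-8.58, -4.62)

Paired design: SE = s_d/√n = 5.7/√55 = 0.7686.
z* = 2.576; margin of error = 2.576 × 0.7686 = 1.9799.
-6.6 ± 1.9799 → (-8.58, -4.62).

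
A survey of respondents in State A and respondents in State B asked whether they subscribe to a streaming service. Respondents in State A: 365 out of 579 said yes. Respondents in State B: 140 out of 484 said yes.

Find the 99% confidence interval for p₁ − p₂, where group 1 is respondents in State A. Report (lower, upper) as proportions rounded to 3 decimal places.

(0.267, 0.415)

p̂₁ = 365/579 = 0.6304 and p̂₂ = 140/484 = 0.2893.
SE₁ = √(p̂₁(1−p̂₁)/n₁) = √(0.6304·0.3696/579) = 0.02006; SE₂ = √(0.2893·0.7107/484) = 0.02061.
Independent samples: SE of the difference = √(SE₁² + SE₂²) = √(0.0004024036 + 0.0004247721) = 0.02876.
z* for 99% confidence is 2.576, so the margin of error is 2.576 × 0.02876 = 0.07409.
Point estimate p̂₁ − p̂₂ = 0.6304 − 0.2893 = 0.3411.
0.3411 ± 0.07409 → (0.267, 0.415).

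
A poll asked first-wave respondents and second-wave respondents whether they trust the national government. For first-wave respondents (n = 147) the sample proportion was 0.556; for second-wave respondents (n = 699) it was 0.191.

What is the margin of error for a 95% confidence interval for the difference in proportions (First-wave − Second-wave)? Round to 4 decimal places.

The two standard errors are √(0.5560×0.4440/147) = 0.04098 and √(0.1910×0.8090/699) = 0.01487.
Because the samples are independent, SE_diff = √(0.04098² + 0.01487²) = 0.04359.
Using z* = 1.960 for 95%, ME = 1.960 × 0.04359 = 0.08544.

0.0854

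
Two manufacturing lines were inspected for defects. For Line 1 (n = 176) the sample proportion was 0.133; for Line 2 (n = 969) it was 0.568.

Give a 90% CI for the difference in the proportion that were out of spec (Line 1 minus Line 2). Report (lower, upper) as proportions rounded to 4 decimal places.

(-0.4846, -0.3854)

The two standard errors are √(0.1330×0.8670/176) = 0.02560 and √(0.5680×0.4320/969) = 0.01591.
Because the samples are independent, SE_diff = √(0.02560² + 0.01591²) = 0.03014.
Using z* = 1.645 for 90%, ME = 1.645 × 0.03014 = 0.04958.
p̂₁ − p̂₂ = -0.4350; interval -0.4350 ± 0.04958 gives (-0.4846, -0.3854).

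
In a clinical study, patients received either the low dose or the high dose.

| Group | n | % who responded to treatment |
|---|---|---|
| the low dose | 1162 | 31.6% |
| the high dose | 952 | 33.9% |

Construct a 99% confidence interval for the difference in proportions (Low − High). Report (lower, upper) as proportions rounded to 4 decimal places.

SE₁ = √(p̂₁(1−p̂₁)/n₁) = √(0.3160·0.6840/1162) = 0.01364; SE₂ = √(0.3390·0.6610/952) = 0.01534.
Independent samples: SE of the difference = √(SE₁² + SE₂²) = √(0.0001860496 + 0.0002353156) = 0.02053.
z* for 99% confidence is 2.576, so the margin of error is 2.576 × 0.02053 = 0.05289.
Point estimate p̂₁ − p̂₂ = 0.3160 − 0.3390 = -0.0230.
-0.0230 ± 0.05289 → (-0.0759, 0.0299).

(-0.0759, 0.0299)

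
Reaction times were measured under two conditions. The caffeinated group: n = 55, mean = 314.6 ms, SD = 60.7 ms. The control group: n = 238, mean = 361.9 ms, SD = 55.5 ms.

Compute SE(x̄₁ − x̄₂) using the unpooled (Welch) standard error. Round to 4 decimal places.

8.9405

SE₁ = s₁/√n₁ = 60.7/√55 = 8.1848; SE₂ = 55.5/√238 = 3.5975.
Independent samples, unequal variances: SE_diff = √(SE₁² + SE₂²) = √(66.99095104 + 12.94200625) = 8.9405.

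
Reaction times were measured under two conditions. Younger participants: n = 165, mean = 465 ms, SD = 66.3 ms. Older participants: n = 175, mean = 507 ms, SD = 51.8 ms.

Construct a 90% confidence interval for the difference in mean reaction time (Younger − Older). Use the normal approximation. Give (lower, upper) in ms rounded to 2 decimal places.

(-52.66, -31.34)

Per-group SEs: s₁/√n₁ = 66.3/√165 = 5.1614, s₂/√n₂ = 51.8/√175 = 3.9157.
Unpooled SE of the difference: √(26.64004996 + 15.33270649) = 6.4786.
Margin of error = z* · SE = 1.645 × 6.4786 = 10.6573.
x̄₁ − x̄₂ = 465 − 507 = -42.0000.
CI: -42.0000 ± 10.6573 = (-52.66, -31.34).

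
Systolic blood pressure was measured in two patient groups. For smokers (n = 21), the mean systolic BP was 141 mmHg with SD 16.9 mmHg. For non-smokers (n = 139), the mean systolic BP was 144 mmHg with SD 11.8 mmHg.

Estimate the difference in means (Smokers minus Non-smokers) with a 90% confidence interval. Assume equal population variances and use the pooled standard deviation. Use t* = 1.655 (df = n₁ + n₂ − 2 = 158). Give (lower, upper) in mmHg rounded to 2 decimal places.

s_p = √[((n₁−1)s₁² + (n₂−1)s₂²)/(n₁+n₂−2)] = √[(20·16.9² + 138·11.8²)/158] = 12.5606.
SE = 12.5606·√(1/21 + 1/139) = 2.9407.
With t* = 1.655, margin = 1.655 × 2.9407 = 4.8669.
x̄₁ − x̄₂ = 141 − 144 = -3.0000; interval -3.0000 ± 4.8669 = (-7.87, 1.87).

(-7.87, 1.87)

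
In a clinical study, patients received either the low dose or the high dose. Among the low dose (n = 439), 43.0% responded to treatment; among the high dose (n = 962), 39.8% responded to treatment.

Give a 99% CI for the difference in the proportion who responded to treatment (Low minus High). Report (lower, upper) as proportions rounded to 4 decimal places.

(-0.0412, 0.1052)

SE₁ = √(p̂₁(1−p̂₁)/n₁) = √(0.4300·0.5700/439) = 0.02363; SE₂ = √(0.3980·0.6020/962) = 0.01578.
Independent samples: SE of the difference = √(SE₁² + SE₂²) = √(0.0005583769 + 0.0002490084) = 0.02841.
z* for 99% confidence is 2.576, so the margin of error is 2.576 × 0.02841 = 0.07318.
Point estimate p̂₁ − p̂₂ = 0.4300 − 0.3980 = 0.0320.
0.0320 ± 0.07318 → (-0.0412, 0.1052).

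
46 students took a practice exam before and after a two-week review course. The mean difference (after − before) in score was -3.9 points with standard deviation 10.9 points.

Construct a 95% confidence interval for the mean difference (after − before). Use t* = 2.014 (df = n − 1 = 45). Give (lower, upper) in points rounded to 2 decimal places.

This is a matched-pairs design, so SE = s_d/√n = 10.9/√46 = 1.6071.
Margin = 2.014 × 1.6071 = 3.2367; the interval is -3.9 ± 3.2367 = (-7.14, -0.66).

(-7.14, -0.66)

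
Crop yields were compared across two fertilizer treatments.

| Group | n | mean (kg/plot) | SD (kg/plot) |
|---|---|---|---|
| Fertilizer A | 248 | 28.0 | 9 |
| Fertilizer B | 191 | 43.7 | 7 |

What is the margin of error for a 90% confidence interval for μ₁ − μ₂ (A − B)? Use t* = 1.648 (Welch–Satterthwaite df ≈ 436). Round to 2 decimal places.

Per-group SEs: s₁/√n₁ = 9/√248 = 0.5715, s₂/√n₂ = 7/√191 = 0.5065.
Unpooled SE of the difference: √(0.32661225 + 0.25654225) = 0.7636.
Margin of error = t* · SE = 1.648 × 0.7636 = 1.2584.

1.26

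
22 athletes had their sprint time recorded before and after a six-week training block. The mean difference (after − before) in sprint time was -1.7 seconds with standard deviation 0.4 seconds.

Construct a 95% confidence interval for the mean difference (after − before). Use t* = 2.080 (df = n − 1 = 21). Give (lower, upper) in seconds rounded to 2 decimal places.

(-1.88, -1.52)

This is a matched-pairs design, so SE = s_d/√n = 0.4/√22 = 0.0853.
Margin = 2.080 × 0.0853 = 0.1774; the interval is -1.7 ± 0.1774 = (-1.88, -1.52).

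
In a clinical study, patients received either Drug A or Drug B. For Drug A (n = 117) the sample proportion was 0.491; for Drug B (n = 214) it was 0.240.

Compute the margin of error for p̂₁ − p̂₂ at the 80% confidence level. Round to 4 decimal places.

0.0701

SE₁ = √(p̂₁(1−p̂₁)/n₁) = √(0.4910·0.5090/117) = 0.04622; SE₂ = √(0.2400·0.7600/214) = 0.02919.
Independent samples: SE of the difference = √(SE₁² + SE₂²) = √(0.0021362884 + 0.0008520561) = 0.05467.
z* for 80% confidence is 1.282, so the margin of error is 1.282 × 0.05467 = 0.07009.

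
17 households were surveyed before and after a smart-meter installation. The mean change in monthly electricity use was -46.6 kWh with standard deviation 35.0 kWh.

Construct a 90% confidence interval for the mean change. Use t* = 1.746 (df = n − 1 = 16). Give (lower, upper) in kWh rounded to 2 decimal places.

Paired design: SE = s_d/√n = 35.0/√17 = 8.4887.
t* = 1.746; margin of error = 1.746 × 8.4887 = 14.8213.
-46.6 ± 14.8213 → (-61.42, -31.78).

(-61.42, -31.78)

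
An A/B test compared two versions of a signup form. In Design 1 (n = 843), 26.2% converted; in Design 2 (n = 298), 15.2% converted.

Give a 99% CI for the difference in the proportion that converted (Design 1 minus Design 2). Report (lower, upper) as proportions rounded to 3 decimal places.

SE₁ = √(p̂₁(1−p̂₁)/n₁) = √(0.2620·0.7380/843) = 0.01514; SE₂ = √(0.1520·0.8480/298) = 0.02080.
Independent samples: SE of the difference = √(SE₁² + SE₂²) = √(0.0002292196 + 0.00043264) = 0.02573.
z* for 99% confidence is 2.576, so the margin of error is 2.576 × 0.02573 = 0.06628.
Point estimate p̂₁ − p̂₂ = 0.2620 − 0.1520 = 0.1100.
0.1100 ± 0.06628 → (0.044, 0.176).

(0.044, 0.176)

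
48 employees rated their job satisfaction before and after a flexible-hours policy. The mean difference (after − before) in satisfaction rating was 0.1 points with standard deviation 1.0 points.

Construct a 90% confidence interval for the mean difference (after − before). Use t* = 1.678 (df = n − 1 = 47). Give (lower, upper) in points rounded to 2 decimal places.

Paired design: SE = s_d/√n = 1.0/√48 = 0.1443.
t* = 1.678; margin of error = 1.678 × 0.1443 = 0.2421.
0.1 ± 0.2421 → (-0.14, 0.34).

(-0.14, 0.34)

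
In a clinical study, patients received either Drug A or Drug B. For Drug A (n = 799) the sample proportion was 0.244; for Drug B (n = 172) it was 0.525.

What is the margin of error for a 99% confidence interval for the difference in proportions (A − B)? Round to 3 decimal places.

0.106

The two standard errors are √(0.2440×0.7560/799) = 0.01519 and √(0.5250×0.4750/172) = 0.03808.
Because the samples are independent, SE_diff = √(0.01519² + 0.03808²) = 0.04100.
Using z* = 2.576 for 99%, ME = 2.576 × 0.04100 = 0.10562.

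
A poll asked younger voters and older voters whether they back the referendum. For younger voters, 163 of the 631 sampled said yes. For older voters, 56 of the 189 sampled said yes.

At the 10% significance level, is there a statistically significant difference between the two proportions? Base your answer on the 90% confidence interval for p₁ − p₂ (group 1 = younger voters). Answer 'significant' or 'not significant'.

First, p̂₁ = 163/631 = 0.2583; p̂₂ = 56/189 = 0.2963.
The two standard errors are √(0.2583×0.7417/631) = 0.01742 and √(0.2963×0.7037/189) = 0.03321.
Because the samples are independent, SE_diff = √(0.01742² + 0.03321²) = 0.03750.
Using z* = 1.645 for 90%, ME = 1.645 × 0.03750 = 0.06169.
p̂₁ − p̂₂ = -0.0380; interval -0.0380 ± 0.06169 gives (-0.09969, 0.02369).
The interval (-0.09969, 0.02369) contains 0, so the difference is not significant.

not significant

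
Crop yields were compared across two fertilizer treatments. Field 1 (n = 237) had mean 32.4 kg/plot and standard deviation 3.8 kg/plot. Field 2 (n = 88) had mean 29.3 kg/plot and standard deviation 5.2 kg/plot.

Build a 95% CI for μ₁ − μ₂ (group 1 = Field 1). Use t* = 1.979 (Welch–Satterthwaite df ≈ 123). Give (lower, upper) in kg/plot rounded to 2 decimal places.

(1.90, 4.30)

Per-group SEs: s₁/√n₁ = 3.8/√237 = 0.2468, s₂/√n₂ = 5.2/√88 = 0.5543.
Unpooled SE of the difference: √(0.06091024 + 0.30724849) = 0.6068.
Margin of error = t* · SE = 1.979 × 0.6068 = 1.2009.
x̄₁ − x̄₂ = 32.4 − 29.3 = 3.1000.
CI: 3.1000 ± 1.2009 = (1.90, 4.30).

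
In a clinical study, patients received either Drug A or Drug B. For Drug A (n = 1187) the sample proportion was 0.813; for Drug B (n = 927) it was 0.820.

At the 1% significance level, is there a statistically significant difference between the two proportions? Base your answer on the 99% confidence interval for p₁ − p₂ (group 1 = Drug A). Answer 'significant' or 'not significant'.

The two standard errors are √(0.8130×0.1870/1187) = 0.01132 and √(0.8200×0.1800/927) = 0.01262.
Because the samples are independent, SE_diff = √(0.01132² + 0.01262²) = 0.01695.
Using z* = 2.576 for 99%, ME = 2.576 × 0.01695 = 0.04366.
p̂₁ − p̂₂ = -0.0070; interval -0.0070 ± 0.04366 gives (-0.05066, 0.03666).
The interval (-0.05066, 0.03666) contains 0, so the difference is not significant.

not significant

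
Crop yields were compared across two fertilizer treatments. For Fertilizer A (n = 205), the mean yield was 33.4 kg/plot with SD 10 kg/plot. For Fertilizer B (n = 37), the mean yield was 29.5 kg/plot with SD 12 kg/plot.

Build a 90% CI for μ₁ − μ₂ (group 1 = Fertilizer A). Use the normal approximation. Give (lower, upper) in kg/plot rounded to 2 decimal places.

Standard errors of each mean: 10/√205 = 0.6984 and 12/√37 = 1.9728.
SE(x̄₁ − x̄₂) = √(0.6984² + 1.9728²) = 2.0928 for independent samples with unequal variances.
With z* = 1.645, the margin is 1.645 × 2.0928 = 3.4427.
x̄₁ − x̄₂ = 33.4 − 29.5 = 3.9000; the interval is 3.9000 ± 3.4427 = (0.46, 7.34).

(0.46, 7.34)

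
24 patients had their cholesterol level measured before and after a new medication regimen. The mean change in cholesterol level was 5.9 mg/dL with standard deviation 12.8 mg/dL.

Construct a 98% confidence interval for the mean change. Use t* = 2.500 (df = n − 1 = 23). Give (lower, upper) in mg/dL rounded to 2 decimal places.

This is a matched-pairs design, so SE = s_d/√n = 12.8/√24 = 2.6128.
Margin = 2.500 × 2.6128 = 6.5320; the interval is 5.9 ± 6.5320 = (-0.63, 12.43).

(-0.63, 12.43)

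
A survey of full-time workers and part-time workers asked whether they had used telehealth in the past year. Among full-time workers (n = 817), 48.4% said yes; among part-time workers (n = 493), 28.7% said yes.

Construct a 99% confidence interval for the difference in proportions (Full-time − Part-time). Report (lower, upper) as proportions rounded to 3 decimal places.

Each SE is √(p̂(1−p̂)/n): √(0.4840·0.5160/817) = 0.01748 and √(0.2870·0.7130/493) = 0.02037.
SE(p̂₁ − p̂₂) = √(SE₁² + SE₂²) = √(0.0003055504 + 0.0004149369) = 0.02684, since the two samples are independent.
At 99% confidence z* = 2.576; margin = 2.576 × 0.02684 = 0.06914.
The difference is 0.4840 − 0.2870 = 0.1970, so the interval is 0.1970 ± 0.06914 = (0.128, 0.266).

(0.128, 0.266)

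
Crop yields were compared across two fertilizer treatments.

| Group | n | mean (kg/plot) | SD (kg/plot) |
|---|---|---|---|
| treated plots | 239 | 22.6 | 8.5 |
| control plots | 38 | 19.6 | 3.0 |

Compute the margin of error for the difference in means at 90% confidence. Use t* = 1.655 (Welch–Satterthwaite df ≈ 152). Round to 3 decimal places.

1.215

Per-group SEs: s₁/√n₁ = 8.5/√239 = 0.5498, s₂/√n₂ = 3.0/√38 = 0.4867.
Unpooled SE of the difference: √(0.30228004 + 0.23687689) = 0.7343.
Margin of error = t* · SE = 1.655 × 0.7343 = 1.2153.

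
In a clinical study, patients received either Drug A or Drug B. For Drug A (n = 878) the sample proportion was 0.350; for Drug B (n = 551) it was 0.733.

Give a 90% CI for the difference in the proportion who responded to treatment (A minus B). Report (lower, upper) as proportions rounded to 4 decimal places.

(-0.4238, -0.3422)

SE₁ = √(p̂₁(1−p̂₁)/n₁) = √(0.3500·0.6500/878) = 0.01610; SE₂ = √(0.7330·0.2670/551) = 0.01885.
Independent samples: SE of the difference = √(SE₁² + SE₂²) = √(0.00025921 + 0.0003553225) = 0.02479.
z* for 90% confidence is 1.645, so the margin of error is 1.645 × 0.02479 = 0.04078.
Point estimate p̂₁ − p̂₂ = 0.3500 − 0.7330 = -0.3830.
-0.3830 ± 0.04078 → (-0.4238, -0.3422).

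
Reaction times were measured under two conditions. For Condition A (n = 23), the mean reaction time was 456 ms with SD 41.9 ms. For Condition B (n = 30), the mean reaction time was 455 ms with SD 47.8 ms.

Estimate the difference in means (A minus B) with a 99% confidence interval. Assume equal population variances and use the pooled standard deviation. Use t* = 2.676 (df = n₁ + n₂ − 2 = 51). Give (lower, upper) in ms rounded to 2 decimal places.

(-32.63, 34.63)

Pooled variance s_p² = [22·41.9² + 29·47.8²] / (23+30−2) = 2056.5447, so s_p = 45.3491.
SE_diff = s_p·√(1/n₁ + 1/n₂) = 45.3491·√(1/23 + 1/30) = 12.5685.
t* = 2.676; margin = 2.676 × 12.5685 = 33.6333.
Difference = 456 − 455 = 1.0000.
1.0000 ± 33.6333 → (-32.63, 34.63).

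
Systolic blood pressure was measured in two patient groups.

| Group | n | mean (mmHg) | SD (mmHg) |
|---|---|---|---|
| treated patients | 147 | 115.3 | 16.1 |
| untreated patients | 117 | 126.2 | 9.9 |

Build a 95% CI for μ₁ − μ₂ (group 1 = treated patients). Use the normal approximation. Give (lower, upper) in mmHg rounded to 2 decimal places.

(-14.06, -7.74)

Standard errors of each mean: 16.1/√147 = 1.3279 and 9.9/√117 = 0.9153.
SE(x̄₁ − x̄₂) = √(1.3279² + 0.9153²) = 1.6128 for independent samples with unequal variances.
With z* = 1.960, the margin is 1.960 × 1.6128 = 3.1611.
x̄₁ − x̄₂ = 115.3 − 126.2 = -10.9000; the interval is -10.9000 ± 3.1611 = (-14.06, -7.74).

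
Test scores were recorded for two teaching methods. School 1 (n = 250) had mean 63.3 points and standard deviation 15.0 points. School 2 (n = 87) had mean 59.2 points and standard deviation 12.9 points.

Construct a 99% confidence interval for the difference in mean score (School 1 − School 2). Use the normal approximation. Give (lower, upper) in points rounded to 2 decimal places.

(-0.22, 8.42)

SE₁ = s₁/√n₁ = 15.0/√250 = 0.9487; SE₂ = 12.9/√87 = 1.3830.
Independent samples, unequal variances: SE_diff = √(SE₁² + SE₂²) = √(0.90003169 + 1.912689) = 1.6771.
z* = 2.576, so margin of error = 2.576 × 1.6771 = 4.3202.
Difference in means = 63.3 − 59.2 = 4.1000.
4.1000 ± 4.3202 → (-0.22, 8.42).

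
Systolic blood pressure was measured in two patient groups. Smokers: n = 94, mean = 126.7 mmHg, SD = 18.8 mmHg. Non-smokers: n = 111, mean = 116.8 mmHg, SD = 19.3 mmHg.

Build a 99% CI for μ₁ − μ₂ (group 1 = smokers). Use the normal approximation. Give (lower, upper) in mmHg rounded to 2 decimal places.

(3.03, 16.77)

Standard errors of each mean: 18.8/√94 = 1.9391 and 19.3/√111 = 1.8319.
SE(x̄₁ − x̄₂) = √(1.9391² + 1.8319²) = 2.6676 for independent samples with unequal variances.
With z* = 2.576, the margin is 2.576 × 2.6676 = 6.8717.
x̄₁ − x̄₂ = 126.7 − 116.8 = 9.9000; the interval is 9.9000 ± 6.8717 = (3.03, 16.77).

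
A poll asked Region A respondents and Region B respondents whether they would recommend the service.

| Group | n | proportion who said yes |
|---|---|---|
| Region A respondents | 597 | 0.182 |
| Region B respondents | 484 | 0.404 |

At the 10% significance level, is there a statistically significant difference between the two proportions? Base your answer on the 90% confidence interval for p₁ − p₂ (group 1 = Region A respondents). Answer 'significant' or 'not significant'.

significant

SE₁ = √(p̂₁(1−p̂₁)/n₁) = √(0.1820·0.8180/597) = 0.01579; SE₂ = √(0.4040·0.5960/484) = 0.02230.
Independent samples: SE of the difference = √(SE₁² + SE₂²) = √(0.0002493241 + 0.00049729) = 0.02732.
z* for 90% confidence is 1.645, so the margin of error is 1.645 × 0.02732 = 0.04494.
Point estimate p̂₁ − p̂₂ = 0.1820 − 0.4040 = -0.2220.
-0.2220 ± 0.04494 → (-0.26694, -0.17706).
The interval (-0.26694, -0.17706) does not contain 0, so the difference is significant.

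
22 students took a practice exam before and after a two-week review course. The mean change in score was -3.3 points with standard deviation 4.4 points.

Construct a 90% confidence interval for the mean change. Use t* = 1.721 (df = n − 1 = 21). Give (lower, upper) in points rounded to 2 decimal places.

(-4.91, -1.69)

This is a matched-pairs design, so SE = s_d/√n = 4.4/√22 = 0.9381.
Margin = 1.721 × 0.9381 = 1.6145; the interval is -3.3 ± 1.6145 = (-4.91, -1.69).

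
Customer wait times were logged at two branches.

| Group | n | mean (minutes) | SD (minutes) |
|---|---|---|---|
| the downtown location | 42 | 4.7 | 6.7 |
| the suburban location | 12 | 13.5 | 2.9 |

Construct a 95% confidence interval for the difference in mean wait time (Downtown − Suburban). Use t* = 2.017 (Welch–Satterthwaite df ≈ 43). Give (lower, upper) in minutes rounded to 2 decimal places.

Per-group SEs: s₁/√n₁ = 6.7/√42 = 1.0338, s₂/√n₂ = 2.9/√12 = 0.8372.
Unpooled SE of the difference: √(1.06874244 + 0.70090384) = 1.3303.
Margin of error = t* · SE = 2.017 × 1.3303 = 2.6832.
x̄₁ − x̄₂ = 4.7 − 13.5 = -8.8000.
CI: -8.8000 ± 2.6832 = (-11.48, -6.12).

(-11.48, -6.12)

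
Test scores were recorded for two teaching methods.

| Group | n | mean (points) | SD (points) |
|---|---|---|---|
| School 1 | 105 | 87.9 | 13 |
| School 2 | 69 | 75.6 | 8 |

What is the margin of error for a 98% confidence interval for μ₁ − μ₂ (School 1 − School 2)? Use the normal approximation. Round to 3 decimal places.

SE₁ = s₁/√n₁ = 13/√105 = 1.2687; SE₂ = 8/√69 = 0.9631.
Independent samples, unequal variances: SE_diff = √(SE₁² + SE₂²) = √(1.60959969 + 0.92756161) = 1.5928.
z* = 2.326, so margin of error = 2.326 × 1.5928 = 3.7049.

3.705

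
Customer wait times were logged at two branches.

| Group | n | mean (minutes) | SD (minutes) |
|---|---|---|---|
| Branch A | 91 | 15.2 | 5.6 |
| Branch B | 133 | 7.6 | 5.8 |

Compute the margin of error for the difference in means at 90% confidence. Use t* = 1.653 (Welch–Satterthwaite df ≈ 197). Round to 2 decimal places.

Standard errors of each mean: 5.6/√91 = 0.5870 and 5.8/√133 = 0.5029.
SE(x̄₁ − x̄₂) = √(0.5870² + 0.5029²) = 0.7730 for independent samples with unequal variances.
With t* = 1.653, the margin is 1.653 × 0.7730 = 1.2778.

1.28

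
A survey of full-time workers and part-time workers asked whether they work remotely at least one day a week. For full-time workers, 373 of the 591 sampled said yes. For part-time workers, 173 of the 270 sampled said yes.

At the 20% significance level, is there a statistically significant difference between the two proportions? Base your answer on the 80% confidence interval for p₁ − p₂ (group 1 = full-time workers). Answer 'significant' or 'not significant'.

not significant

p̂₁ = 373/591 = 0.6311 and p̂₂ = 173/270 = 0.6407.
SE₁ = √(p̂₁(1−p̂₁)/n₁) = √(0.6311·0.3689/591) = 0.01985; SE₂ = √(0.6407·0.3593/270) = 0.02920.
Independent samples: SE of the difference = √(SE₁² + SE₂²) = √(0.0003940225 + 0.00085264) = 0.03531.
z* for 80% confidence is 1.282, so the margin of error is 1.282 × 0.03531 = 0.04527.
Point estimate p̂₁ − p̂₂ = 0.6311 − 0.6407 = -0.0096.
-0.0096 ± 0.04527 → (-0.05487, 0.03567).
The interval (-0.05487, 0.03567) contains 0, so the difference is not significant.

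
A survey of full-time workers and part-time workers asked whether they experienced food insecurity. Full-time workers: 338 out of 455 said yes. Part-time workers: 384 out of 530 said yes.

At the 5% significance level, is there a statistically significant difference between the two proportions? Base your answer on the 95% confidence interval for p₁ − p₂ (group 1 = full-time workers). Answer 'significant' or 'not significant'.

not significant

p̂₁ = 338/455 = 0.7429 and p̂₂ = 384/530 = 0.7245.
SE₁ = √(p̂₁(1−p̂₁)/n₁) = √(0.7429·0.2571/455) = 0.02049; SE₂ = √(0.7245·0.2755/530) = 0.01941.
Independent samples: SE of the difference = √(SE₁² + SE₂²) = √(0.0004198401 + 0.0003767481) = 0.02822.
z* for 95% confidence is 1.960, so the margin of error is 1.960 × 0.02822 = 0.05531.
Point estimate p̂₁ − p̂₂ = 0.7429 − 0.7245 = 0.0184.
0.0184 ± 0.05531 → (-0.03691, 0.07371).
The interval (-0.03691, 0.07371) contains 0, so the difference is not significant.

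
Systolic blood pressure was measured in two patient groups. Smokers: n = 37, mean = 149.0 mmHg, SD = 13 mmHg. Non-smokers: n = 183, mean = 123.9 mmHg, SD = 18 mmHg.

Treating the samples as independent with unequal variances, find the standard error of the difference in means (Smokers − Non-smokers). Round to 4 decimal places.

2.5176

Standard errors of each mean: 13/√37 = 2.1372 and 18/√183 = 1.3306.
SE(x̄₁ − x̄₂) = √(2.1372² + 1.3306²) = 2.5176 for independent samples with unequal variances.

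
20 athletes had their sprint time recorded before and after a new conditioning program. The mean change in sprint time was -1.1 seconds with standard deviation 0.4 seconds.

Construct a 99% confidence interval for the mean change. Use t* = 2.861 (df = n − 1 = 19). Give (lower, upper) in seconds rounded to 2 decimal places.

(-1.36, -0.84)

This is a matched-pairs design, so SE = s_d/√n = 0.4/√20 = 0.0894.
Margin = 2.861 × 0.0894 = 0.2558; the interval is -1.1 ± 0.2558 = (-1.36, -0.84).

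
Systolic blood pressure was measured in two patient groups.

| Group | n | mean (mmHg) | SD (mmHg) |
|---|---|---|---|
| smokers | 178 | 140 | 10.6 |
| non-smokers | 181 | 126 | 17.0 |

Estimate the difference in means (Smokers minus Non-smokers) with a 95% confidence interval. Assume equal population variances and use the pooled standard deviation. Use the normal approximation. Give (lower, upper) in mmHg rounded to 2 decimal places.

s_p = √[((n₁−1)s₁² + (n₂−1)s₂²)/(n₁+n₂−2)] = √[(177·10.6² + 180·17.0²)/357] = 14.1923.
SE = 14.1923·√(1/178 + 1/181) = 1.4981.
With z* = 1.960, margin = 1.960 × 1.4981 = 2.9363.
x̄₁ − x̄₂ = 140 − 126 = 14.0000; interval 14.0000 ± 2.9363 = (11.06, 16.94).

(11.06, 16.94)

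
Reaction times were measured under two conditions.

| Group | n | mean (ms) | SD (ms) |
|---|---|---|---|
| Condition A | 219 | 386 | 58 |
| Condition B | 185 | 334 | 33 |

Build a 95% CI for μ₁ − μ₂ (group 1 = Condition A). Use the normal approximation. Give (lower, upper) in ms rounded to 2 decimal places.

SE₁ = s₁/√n₁ = 58/√219 = 3.9193; SE₂ = 33/√185 = 2.4262.
Independent samples, unequal variances: SE_diff = √(SE₁² + SE₂²) = √(15.36091249 + 5.88644644) = 4.6095.
z* = 1.960, so margin of error = 1.960 × 4.6095 = 9.0346.
Difference in means = 386 − 334 = 52.0000.
52.0000 ± 9.0346 → (42.97, 61.03).

(42.97, 61.03)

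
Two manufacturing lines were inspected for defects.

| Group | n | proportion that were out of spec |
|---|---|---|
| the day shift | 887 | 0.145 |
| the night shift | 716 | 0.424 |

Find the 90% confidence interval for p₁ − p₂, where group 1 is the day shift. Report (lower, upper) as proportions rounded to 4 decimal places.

The two standard errors are √(0.1450×0.8550/887) = 0.01182 and √(0.4240×0.5760/716) = 0.01847.
Because the samples are independent, SE_diff = √(0.01182² + 0.01847²) = 0.02193.
Using z* = 1.645 for 90%, ME = 1.645 × 0.02193 = 0.03607.
p̂₁ − p̂₂ = -0.2790; interval -0.2790 ± 0.03607 gives (-0.3151, -0.2429).

(-0.3151, -0.2429)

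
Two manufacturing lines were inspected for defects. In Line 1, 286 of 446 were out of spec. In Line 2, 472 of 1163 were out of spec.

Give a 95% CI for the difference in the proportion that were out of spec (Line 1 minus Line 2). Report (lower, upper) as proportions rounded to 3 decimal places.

First, p̂₁ = 286/446 = 0.6413; p̂₂ = 472/1163 = 0.4058.
The two standard errors are √(0.6413×0.3587/446) = 0.02271 and √(0.4058×0.5942/1163) = 0.01440.
Because the samples are independent, SE_diff = √(0.02271² + 0.01440²) = 0.02689.
Using z* = 1.960 for 95%, ME = 1.960 × 0.02689 = 0.05270.
p̂₁ − p̂₂ = 0.2355; interval 0.2355 ± 0.05270 gives (0.183, 0.288).

(0.183, 0.288)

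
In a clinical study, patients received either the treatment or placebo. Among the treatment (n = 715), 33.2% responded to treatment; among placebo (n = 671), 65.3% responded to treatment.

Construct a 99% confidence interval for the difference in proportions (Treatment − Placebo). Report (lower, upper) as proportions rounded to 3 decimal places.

(-0.387, -0.255)

Each SE is √(p̂(1−p̂)/n): √(0.3320·0.6680/715) = 0.01761 and √(0.6530·0.3470/671) = 0.01838.
SE(p̂₁ − p̂₂) = √(SE₁² + SE₂²) = √(0.0003101121 + 0.0003378244) = 0.02545, since the two samples are independent.
At 99% confidence z* = 2.576; margin = 2.576 × 0.02545 = 0.06556.
The difference is 0.3320 − 0.6530 = -0.3210, so the interval is -0.3210 ± 0.06556 = (-0.387, -0.255).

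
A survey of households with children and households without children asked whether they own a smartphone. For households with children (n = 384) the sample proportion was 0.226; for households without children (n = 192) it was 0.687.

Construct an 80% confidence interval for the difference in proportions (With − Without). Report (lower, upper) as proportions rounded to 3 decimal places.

Each SE is √(p̂(1−p̂)/n): √(0.2260·0.7740/384) = 0.02134 and √(0.6870·0.3130/192) = 0.03347.
SE(p̂₁ − p̂₂) = √(SE₁² + SE₂²) = √(0.0004553956 + 0.0011202409) = 0.03969, since the two samples are independent.
At 80% confidence z* = 1.282; margin = 1.282 × 0.03969 = 0.05088.
The difference is 0.2260 − 0.6870 = -0.4610, so the interval is -0.4610 ± 0.05088 = (-0.512, -0.410).

(-0.512, -0.410)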